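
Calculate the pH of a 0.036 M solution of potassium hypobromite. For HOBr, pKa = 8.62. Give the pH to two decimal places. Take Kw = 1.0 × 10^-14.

OBr- is the conjugate base of the weak acid HOBr.
Ka = 10^(−8.62) = 2.40 × 10^-9
Kb = Kw/Ka = 1.0×10^-14 / 2.40 × 10^-9 = 4.17 × 10^-6
Kb = [OH-]²/(0.036 − [OH-]) = 4.17 × 10^-6
Assume [OH-] ≪ 0.036: [OH-] ≈ √(4.17 × 10^-6 × 0.036) = 3.87 × 10^-4 M
pOH = 3.41, so pH = 14.00 − pOH = 10.59

pH = 10.59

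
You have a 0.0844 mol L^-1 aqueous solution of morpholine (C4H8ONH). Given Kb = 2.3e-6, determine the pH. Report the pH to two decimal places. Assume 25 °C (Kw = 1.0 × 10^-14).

pH = 10.64

C4H8ONH + H2O ⇌ C4H8ONH2+ + OH-
Let x = [OH-] at equilibrium. Kb = x²/(0.0844 − x).
Neglecting x in the denominator: x = √(2.3 × 10^-6 × 0.0844) = 4.41 × 10^-4 M
(x/C₀ = 0.52% < 5%, so the approximation holds.)
pOH = −log(4.41 × 10^-4) = 3.36; pH = 14.00 − 3.36 = 10.64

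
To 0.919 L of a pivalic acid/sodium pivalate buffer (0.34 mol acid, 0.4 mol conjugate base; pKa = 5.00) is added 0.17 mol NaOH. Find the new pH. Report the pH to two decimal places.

pH = 5.53

OH- converts (CH3)3CCOOH to (CH3)3CCOO-: (CH3)3CCOOH → 0.17 mol, (CH3)3CCOO- → 0.57 mol.
pH = pKa + log([A⁻]/[HA]) = 5.00 + log(0.57/0.17) = 5.00 +0.525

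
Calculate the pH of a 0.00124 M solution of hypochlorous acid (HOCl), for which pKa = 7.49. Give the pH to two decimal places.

HOCl ⇌ OCl- + H+
Ka = 10^(−7.49) = 3.24 × 10^-8
Ka = [H+]²/(0.00124 − [H+]) = 3.24 × 10^-8
Neglecting [H+] in the denominator: [H+] = √(3.24 × 10^-8 × 0.00124) = 6.34 × 10^-6 M
pH = −log[H+] = −log(6.34 × 10^-6) = 5.20

pH = 5.20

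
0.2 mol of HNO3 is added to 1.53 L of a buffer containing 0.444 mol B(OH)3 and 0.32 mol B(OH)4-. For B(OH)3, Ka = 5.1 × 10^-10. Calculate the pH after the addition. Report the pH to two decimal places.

pH = 8.56

Added H+ converts B(OH)4- to B(OH)3: B(OH)3 → 0.644 mol, B(OH)4- → 0.12 mol.
pKa = −log(5.1 × 10^-10) = 9.292
Henderson–Hasselbalch with mole ratio 0.12/0.644: pH = 9.292 + (-0.730)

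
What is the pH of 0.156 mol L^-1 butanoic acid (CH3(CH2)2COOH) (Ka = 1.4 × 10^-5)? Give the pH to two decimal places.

pH = 2.83

CH3(CH2)2COOH ⇌ CH3(CH2)2COO- + H+
From the ICE table, Ka = [H+]²/(0.156 − [H+]) = 1.4 × 10^-5.
Since Ka ≪ C₀, [H+] ≈ √(Ka·C₀) = 1.48 × 10^-3 M.
([H+]/C₀ = 0.95% < 5%, so the approximation holds.)
pH = −log[H+] = −log(1.48 × 10^-3) = 2.83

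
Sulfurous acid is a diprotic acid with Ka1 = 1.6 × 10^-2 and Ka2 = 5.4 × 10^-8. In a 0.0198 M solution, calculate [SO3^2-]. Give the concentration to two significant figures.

First ionization gives [H+] ≈ [HSO3-] = 1.15 × 10^-2 M.
Second step: Ka2 = [H+][SO3^2-]/[HSO3-] ≈ [SO3^2-] (since [H+] ≈ [HSO3-]).
So [SO3^2-] ≈ Ka2.

5.4 × 10^-8 M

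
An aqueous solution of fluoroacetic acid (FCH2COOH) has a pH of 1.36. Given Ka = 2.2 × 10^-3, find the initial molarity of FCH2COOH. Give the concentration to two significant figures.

C₀ = 9.1 × 10^-1 M

[H+] = 10^(-1.36) = 4.37 × 10^-2 M = x
Ka = x²/(C₀ − x) ⇒ C₀ = x + x²/Ka
C₀ = 4.37 × 10^-2 + (4.37 × 10^-2)²/(2.2 × 10^-3) = 9.12 × 10^-1 M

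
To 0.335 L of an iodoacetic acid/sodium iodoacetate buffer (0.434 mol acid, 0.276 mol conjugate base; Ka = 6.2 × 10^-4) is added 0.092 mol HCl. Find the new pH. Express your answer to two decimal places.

pH = 2.75

After neutralization: n(ICH2COOH) = 0.526 mol, n(ICH2COO-) = 0.184 mol.
pKa = −log(6.2 × 10^-4) = 3.208
Henderson–Hasselbalch with mole ratio 0.184/0.526: pH = 3.208 + (-0.456)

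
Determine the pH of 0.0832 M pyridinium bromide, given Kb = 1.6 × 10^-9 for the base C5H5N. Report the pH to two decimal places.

C5H5NH+ is the conjugate acid of the weak base C5H5N.
Ka = Kw/Kb = 1.0×10^-14 / 1.6 × 10^-9 = 6.25 × 10^-6
From the ICE table, Ka = x²/(0.0832 − x) = 6.25 × 10^-6.
Since Ka ≪ C₀, x ≈ √(Ka·C₀) = 7.21 × 10^-4 M.
(x/C₀ = 0.87% < 5%, so the approximation holds.)
pH = −log[H+] = −log(7.21 × 10^-4) = 3.14

pH = 3.14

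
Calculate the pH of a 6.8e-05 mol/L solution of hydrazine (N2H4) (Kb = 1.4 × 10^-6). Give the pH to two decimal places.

pH = 8.96

N2H4 + H2O ⇌ N2H5+ + OH-
From the ICE table, Kb = [OH-]²/(6.8e-05 − [OH-]) = 1.4 × 10^-6.
Here C₀/Kb ≈ 48.6, so the small-[OH-] approximation fails. Use the quadratic:
[OH-] = (−Kb + √(Kb² + 4·Kb·C₀))/2 = 9.08 × 10^-6 M
pOH = −log(9.08 × 10^-6) = 5.04; pH = 14.00 − 5.04 = 8.96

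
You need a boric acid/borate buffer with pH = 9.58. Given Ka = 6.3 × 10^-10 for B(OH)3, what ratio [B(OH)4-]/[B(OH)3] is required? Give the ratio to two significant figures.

pKa = -log(6.3 × 10^-10) = 9.201
pH = pKa + log(r) ⇒ log(r) = 9.58 − 9.201 = +0.379
r = [B(OH)4-]/[B(OH)3] = 10^(+0.379) = 2.39

ratio = 2.4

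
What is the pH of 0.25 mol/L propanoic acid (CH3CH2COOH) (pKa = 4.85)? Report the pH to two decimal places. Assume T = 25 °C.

CH3CH2COOH ⇌ CH3CH2COO- + H+
Ka = 10^(−4.85) = 1.41 × 10^-5
From the ICE table, Ka = [H+]²/(0.25 − [H+]) = 1.41 × 10^-5.
Since Ka ≪ C₀, [H+] ≈ √(Ka·C₀) = 1.88 × 10^-3 M.
pH = −log[H+] = −log(1.88 × 10^-3) = 2.73

pH = 2.73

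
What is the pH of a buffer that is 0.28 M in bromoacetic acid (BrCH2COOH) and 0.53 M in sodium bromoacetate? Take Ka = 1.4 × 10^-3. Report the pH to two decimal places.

pH = 3.13

pKa = −log(1.4 × 10^-3) = 2.854
Using pH = pKa + log([base]/[acid]) with [base]/[acid] = 0.53/0.28:
pH = 2.854 + (+0.277) = 3.13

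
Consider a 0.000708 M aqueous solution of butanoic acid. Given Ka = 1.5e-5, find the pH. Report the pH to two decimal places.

pH = 4.02

CH3(CH2)2COOH ⇌ CH3(CH2)2COO- + H+
Ka = x²/(0.000708 − x) = 1.5 × 10^-5
x is not negligible relative to C₀; solve x² + 1.5e-05·x − 1.06e-08 = 0.
x = (−Ka + √(Ka² + 4·Ka·C₀))/2 = 9.58 × 10^-5 M
pH = −log[H+] = −log(9.58 × 10^-5) = 4.02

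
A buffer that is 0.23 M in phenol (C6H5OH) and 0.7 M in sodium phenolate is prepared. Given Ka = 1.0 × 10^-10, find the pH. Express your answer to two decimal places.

pKa = −log(1.0 × 10^-10) = 10.000
pH = pKa + log([A⁻]/[HA]) = 10.000 + log(0.7/0.23)
pH = 10.000 + (+0.483) = 10.48

pH = 10.48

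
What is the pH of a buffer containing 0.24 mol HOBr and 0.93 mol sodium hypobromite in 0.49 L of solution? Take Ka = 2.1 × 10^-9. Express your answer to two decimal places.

pH = 9.27

pKa = −log(2.1 × 10^-9) = 8.678
Henderson–Hasselbalch: pH = pKa + log([OBr-]/[HOBr]) = 8.678 + log(0.93/0.24)
pH = 8.678 + (+0.588) = 9.27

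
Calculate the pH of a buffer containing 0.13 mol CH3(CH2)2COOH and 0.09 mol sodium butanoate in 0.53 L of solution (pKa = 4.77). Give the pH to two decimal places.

pH = 4.61

Henderson–Hasselbalch: pH = pKa + log([CH3(CH2)2COO-]/[CH3(CH2)2COOH]) = 4.77 + log(0.09/0.13)
pH = 4.77 + (-0.160) = 4.61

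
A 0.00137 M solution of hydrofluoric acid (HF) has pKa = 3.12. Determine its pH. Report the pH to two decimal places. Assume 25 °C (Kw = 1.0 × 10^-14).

pH = 3.15

HF ⇌ F- + H+
Ka = 10^(−3.12) = 7.59 × 10^-4
From the ICE table, Ka = [H+]²/(0.00137 − [H+]) = 7.59 × 10^-4.
[H+] is not negligible relative to C₀; solve [H+]² + 0.000759·[H+] − 1.04e-06 = 0.
[H+] = (−Ka + √(Ka² + 4·Ka·C₀))/2 = 7.09 × 10^-4 M
pH = −log[H+] = −log(7.09 × 10^-4) = 3.15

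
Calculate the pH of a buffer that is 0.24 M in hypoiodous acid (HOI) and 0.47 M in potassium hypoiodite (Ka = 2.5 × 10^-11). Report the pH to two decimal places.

pH = 10.89

pKa = −log(2.5 × 10^-11) = 10.602
pH = pKa + log([A⁻]/[HA]) = 10.602 + log(0.47/0.24)
pH = 10.602 + (+0.292) = 10.89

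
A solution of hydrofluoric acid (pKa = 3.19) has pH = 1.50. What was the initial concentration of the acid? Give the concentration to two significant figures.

[H+] = 10^(-1.50) = 3.16 × 10^-2 M = x
Ka = 10^(−3.19) = 6.46 × 10^-4
Ka = x²/(C₀ − x) ⇒ C₀ = x + x²/Ka
C₀ = 3.16 × 10^-2 + (3.16 × 10^-2)²/(6.46 × 10^-4) = 1.58 M

C₀ = 1.6 M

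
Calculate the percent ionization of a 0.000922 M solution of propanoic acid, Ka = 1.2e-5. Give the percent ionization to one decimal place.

CH3CH2COOH ⇌ CH3CH2COO- + H+; let x = [H+] at equilibrium.
Ka = x²/(C₀ − x); solving the quadratic gives x = 9.94 × 10^-5 M.
% ionization = x/C₀ × 100% = 9.94 × 10^-5/0.000922 × 100% = 10.8%

10.8%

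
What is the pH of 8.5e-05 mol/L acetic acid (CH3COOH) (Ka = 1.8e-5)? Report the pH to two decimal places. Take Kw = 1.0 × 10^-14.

CH3COOH ⇌ CH3COO- + H+
From the ICE table, Ka = x²/(8.5e-05 − x) = 1.8 × 10^-5.
x is not negligible relative to C₀; solve x² + 1.8e-05·x − 1.53e-09 = 0.
x = [−1.8e-05 + √(1.8e-05² + 6.12e-09)]/2 = 3.11 × 10^-5 M
pH = −log(3.11 × 10^-5) = 4.51

pH = 4.51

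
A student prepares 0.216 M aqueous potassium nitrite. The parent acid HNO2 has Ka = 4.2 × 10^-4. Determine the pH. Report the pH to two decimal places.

pH = 8.36

NO2- is the conjugate base of the weak acid HNO2.
Kb = Kw/Ka = 1.0×10^-14 / 4.2 × 10^-4 = 2.38 × 10^-11
Kb = [OH-]²/(0.216 − [OH-]) = 2.38 × 10^-11
Assume [OH-] ≪ 0.216: [OH-] ≈ √(2.38 × 10^-11 × 0.216) = 2.27 × 10^-6 M
pOH = −log(2.27 × 10^-6) = 5.64; pH = 14.00 − 5.64 = 8.36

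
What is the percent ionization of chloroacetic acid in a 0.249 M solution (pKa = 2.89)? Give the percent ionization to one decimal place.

ClCH2COOH ⇌ ClCH2COO- + H+; let x = [H+] at equilibrium.
Ka = 10^(−2.89) = 1.29 × 10^-3
Ka = x²/(C₀ − x); solving the quadratic gives x = 1.73 × 10^-2 M.
% ionization = x/C₀ × 100% = 1.73 × 10^-2/0.249 × 100% = 6.9%

6.9%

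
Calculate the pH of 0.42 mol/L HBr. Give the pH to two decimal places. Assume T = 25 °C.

HBr is a strong acid and dissociates completely, so [H+] = 0.42 M.
pH = -log(0.42) = 0.38

pH = 0.38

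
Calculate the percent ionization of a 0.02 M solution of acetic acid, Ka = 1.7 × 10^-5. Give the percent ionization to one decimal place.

CH3COOH ⇌ CH3COO- + H+; let x = [H+] at equilibrium.
x ≈ √(Ka·C₀) = √(1.7 × 10^-5 × 0.02) = 5.83 × 10^-4 M
Fraction ionized = 5.83 × 10^-4 / 0.02 = 0.0291 → 2.9%

2.9%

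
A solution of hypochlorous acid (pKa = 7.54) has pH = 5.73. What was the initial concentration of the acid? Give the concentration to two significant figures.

C₀ = 1.2 × 10^-4 M

[H+] = 10^(-5.73) = 1.86 × 10^-6 M = x
Ka = 10^(−7.54) = 2.88 × 10^-8
Ka = x²/(C₀ − x) ⇒ C₀ = x + x²/Ka
C₀ = 1.86 × 10^-6 + (1.86 × 10^-6)²/(2.88 × 10^-8) = 1.22 × 10^-4 M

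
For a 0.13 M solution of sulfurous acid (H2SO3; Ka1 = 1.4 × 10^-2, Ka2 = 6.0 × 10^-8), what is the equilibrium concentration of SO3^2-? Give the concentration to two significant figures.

First ionization gives [H+] ≈ [HSO3-] = 3.62 × 10^-2 M.
Second step: Ka2 = [H+][SO3^2-]/[HSO3-] ≈ [SO3^2-] (since [H+] ≈ [HSO3-]).
So [SO3^2-] ≈ Ka2.

6.0 × 10^-8 M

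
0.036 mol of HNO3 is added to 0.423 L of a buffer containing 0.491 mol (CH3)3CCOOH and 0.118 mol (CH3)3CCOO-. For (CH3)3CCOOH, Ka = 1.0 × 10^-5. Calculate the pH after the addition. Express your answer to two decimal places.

pH = 4.19

After neutralization: n((CH3)3CCOOH) = 0.527 mol, n((CH3)3CCOO-) = 0.082 mol.
pKa = −log(1.0 × 10^-5) = 5.000
Henderson–Hasselbalch with mole ratio 0.082/0.527: pH = 5.000 + (-0.808)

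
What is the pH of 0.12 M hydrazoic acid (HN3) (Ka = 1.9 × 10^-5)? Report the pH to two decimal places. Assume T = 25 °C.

pH = 2.82

HN3 ⇌ N3- + H+
Ka = [H+]²/(0.12 − [H+]) = 1.9 × 10^-5
Assume [H+] ≪ 0.12: [H+] ≈ √(1.9 × 10^-5 × 0.12) = 1.51 × 10^-3 M
([H+]/C₀ = 1.3% < 5%, so the approximation holds.)
pH = −log(1.51 × 10^-3) = 2.82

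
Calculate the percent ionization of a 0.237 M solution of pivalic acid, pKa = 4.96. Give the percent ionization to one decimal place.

0.7%

(CH3)3CCOOH ⇌ (CH3)3CCOO- + H+; let x = [H+] at equilibrium.
Ka = 10^(−4.96) = 1.10 × 10^-5
x ≈ √(Ka·C₀) = √(1.10 × 10^-5 × 0.237) = 1.61 × 10^-3 M
Fraction ionized = 1.61 × 10^-3 / 0.237 = 0.0068 → 0.7%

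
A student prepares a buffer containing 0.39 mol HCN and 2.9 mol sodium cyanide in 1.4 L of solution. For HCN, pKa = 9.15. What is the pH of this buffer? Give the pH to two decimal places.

Using pH = pKa + log([base]/[acid]) with [base]/[acid] = 2.9/0.39:
pH = 9.15 + (+0.871) = 10.02

pH = 10.02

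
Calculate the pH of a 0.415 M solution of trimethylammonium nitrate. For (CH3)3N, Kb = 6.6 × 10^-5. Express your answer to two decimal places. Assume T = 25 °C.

pH = 5.10

(CH3)3NH+ is the conjugate acid of the weak base (CH3)3N.
Ka = Kw/Kb = 1.0×10^-14 / 6.6 × 10^-5 = 1.52 × 10^-10
Let x = [H+] at equilibrium. Ka = x²/(0.415 − x).
Neglecting x in the denominator: x = √(1.52 × 10^-10 × 0.415) = 7.94 × 10^-6 M
pH = −log(7.94 × 10^-6) = 5.10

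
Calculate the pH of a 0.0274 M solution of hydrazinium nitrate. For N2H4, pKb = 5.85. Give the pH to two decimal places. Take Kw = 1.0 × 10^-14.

pH = 4.86

N2H5+ is the conjugate acid of the weak base N2H4.
Kb = 10^(−5.85) = 1.41 × 10^-6
Ka = Kw/Kb = 1.0×10^-14 / 1.41 × 10^-6 = 7.09 × 10^-9
From the ICE table, Ka = [H+]²/(0.0274 − [H+]) = 7.09 × 10^-9.
Neglecting [H+] in the denominator: [H+] = √(7.09 × 10^-9 × 0.0274) = 1.39 × 10^-5 M
([H+]/C₀ = 0.051% < 5%, so the approximation holds.)
pH = −log[H+] = −log(1.39 × 10^-5) = 4.86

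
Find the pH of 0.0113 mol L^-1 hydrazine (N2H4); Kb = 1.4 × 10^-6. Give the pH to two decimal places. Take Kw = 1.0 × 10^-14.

pH = 10.10

N2H4 + H2O ⇌ N2H5+ + OH-
Let x = [OH-] at equilibrium. Kb = x²/(0.0113 − x).
Assume x ≪ 0.0113: x ≈ √(1.4 × 10^-6 × 0.0113) = 1.26 × 10^-4 M
Check: 1.1% ionized — well under 5%, approximation valid.
pOH = −log(1.26 × 10^-4) = 3.90; pH = 14.00 − 3.90 = 10.10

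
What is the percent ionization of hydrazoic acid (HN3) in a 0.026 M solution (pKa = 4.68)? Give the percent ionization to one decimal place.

2.8%

HN3 ⇌ N3- + H+; let x = [H+] at equilibrium.
Ka = 10^(−4.68) = 2.09 × 10^-5
x ≈ √(Ka·C₀) = √(2.09 × 10^-5 × 0.026) = 7.37 × 10^-4 M
Fraction ionized = 7.37 × 10^-4 / 0.026 = 0.0283 → 2.8%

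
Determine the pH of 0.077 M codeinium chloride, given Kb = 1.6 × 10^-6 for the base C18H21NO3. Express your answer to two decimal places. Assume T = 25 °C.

C18H22NO3+ is the conjugate acid of the weak base C18H21NO3.
Ka = Kw/Kb = 1.0×10^-14 / 1.6 × 10^-6 = 6.25 × 10^-9
From the ICE table, Ka = x²/(0.077 − x) = 6.25 × 10^-9.
Neglecting x in the denominator: x = √(6.25 × 10^-9 × 0.077) = 2.19 × 10^-5 M
pH = −log(2.19 × 10^-5) = 4.66

pH = 4.66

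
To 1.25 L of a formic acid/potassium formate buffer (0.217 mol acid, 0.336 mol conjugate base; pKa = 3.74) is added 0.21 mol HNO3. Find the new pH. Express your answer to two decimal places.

After neutralization: n(HCOOH) = 0.427 mol, n(HCOO-) = 0.126 mol.
pH = pKa + log([A⁻]/[HA]) = 3.74 + log(0.126/0.427) = 3.74 -0.530

pH = 3.21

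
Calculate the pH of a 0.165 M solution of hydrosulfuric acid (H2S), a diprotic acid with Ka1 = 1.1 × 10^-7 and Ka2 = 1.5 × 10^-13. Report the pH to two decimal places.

Ka1 ≫ Ka2, so treat the first dissociation as the only significant source of H+.
Ka1 = x²/(0.165 − x) = 1.1 × 10^-7
x ≈ √(1.1 × 10^-7 × 0.165) = 1.35 × 10^-4 M
pH = −log(1.35 × 10^-4) = 3.87

pH = 3.87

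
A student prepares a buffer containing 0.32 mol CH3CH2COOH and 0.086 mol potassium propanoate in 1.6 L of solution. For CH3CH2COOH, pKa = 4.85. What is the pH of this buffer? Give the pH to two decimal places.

pH = 4.28

pH = pKa + log([A⁻]/[HA]) = 4.85 + log(0.086/0.32)
pH = 4.85 + (-0.571) = 4.28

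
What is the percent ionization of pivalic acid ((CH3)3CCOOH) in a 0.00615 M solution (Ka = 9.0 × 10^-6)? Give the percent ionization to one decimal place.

3.8%

(CH3)3CCOOH ⇌ (CH3)3CCOO- + H+; let x = [H+] at equilibrium.
x ≈ √(Ka·C₀) = √(9.0 × 10^-6 × 0.00615) = 2.35 × 10^-4 M
% ionization = x/C₀ × 100% = 2.35 × 10^-4/0.00615 × 100% = 3.8%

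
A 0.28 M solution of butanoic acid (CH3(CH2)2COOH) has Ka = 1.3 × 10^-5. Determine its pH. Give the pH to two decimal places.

pH = 2.72

CH3(CH2)2COOH ⇌ CH3(CH2)2COO- + H+
From the ICE table, Ka = [H+]²/(0.28 − [H+]) = 1.3 × 10^-5.
Since Ka ≪ C₀, [H+] ≈ √(Ka·C₀) = 1.91 × 10^-3 M.
pH = −log[H+] = −log(1.91 × 10^-3) = 2.72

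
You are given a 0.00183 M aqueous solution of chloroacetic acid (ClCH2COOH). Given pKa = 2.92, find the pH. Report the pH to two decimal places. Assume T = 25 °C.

pH = 3.00

ClCH2COOH ⇌ ClCH2COO- + H+
Ka = 10^(−2.92) = 1.20 × 10^-3
From the ICE table, Ka = x²/(0.00183 − x) = 1.20 × 10^-3.
x is not negligible relative to C₀; solve x² + 0.0012·x − 2.2e-06 = 0.
x = [−0.0012 + √(0.0012² + 8.78e-06)]/2 = 9.99 × 10^-4 M
pH = −log(9.99 × 10^-4) = 3.00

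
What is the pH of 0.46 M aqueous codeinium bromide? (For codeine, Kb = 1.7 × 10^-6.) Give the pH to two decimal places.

C18H22NO3+ is the conjugate acid of the weak base C18H21NO3.
Ka = Kw/Kb = 1.0×10^-14 / 1.7 × 10^-6 = 5.88 × 10^-9
Ka = x²/(0.46 − x) = 5.88 × 10^-9
Since Ka ≪ C₀, x ≈ √(Ka·C₀) = 5.20 × 10^-5 M.
(x/C₀ = 0.011% < 5%, so the approximation holds.)
pH = −log(5.20 × 10^-5) = 4.28

pH = 4.28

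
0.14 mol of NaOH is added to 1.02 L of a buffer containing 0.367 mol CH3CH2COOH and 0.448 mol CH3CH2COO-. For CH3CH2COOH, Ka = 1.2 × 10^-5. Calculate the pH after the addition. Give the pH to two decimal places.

pH = 5.33

After neutralization: n(CH3CH2COOH) = 0.227 mol, n(CH3CH2COO-) = 0.588 mol.
pKa = −log(1.2 × 10^-5) = 4.921
pH = pKa + log(n_CH3CH2COO-/n_CH3CH2COOH) = 4.921 + log(0.588/0.227) = 4.921 + (+0.413)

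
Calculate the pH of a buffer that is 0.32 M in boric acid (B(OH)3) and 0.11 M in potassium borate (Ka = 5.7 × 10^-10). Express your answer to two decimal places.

pH = 8.78

pKa = −log(5.7 × 10^-10) = 9.244
pH = pKa + log([A⁻]/[HA]) = 9.244 + log(0.11/0.32)
pH = 9.244 + (-0.464) = 8.78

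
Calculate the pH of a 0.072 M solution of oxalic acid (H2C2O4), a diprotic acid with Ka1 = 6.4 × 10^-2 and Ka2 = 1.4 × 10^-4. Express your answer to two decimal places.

pH = 1.37

Ka1 ≫ Ka2, so treat the first dissociation as the only significant source of H+.
Ka1 = x²/(0.072 − x) = 6.4 × 10^-2
Solving the quadratic: x = (−Ka1 + √(Ka1² + 4·Ka1·C₀))/2 = 4.30 × 10^-2 M
pH = −log(4.30 × 10^-2) = 1.37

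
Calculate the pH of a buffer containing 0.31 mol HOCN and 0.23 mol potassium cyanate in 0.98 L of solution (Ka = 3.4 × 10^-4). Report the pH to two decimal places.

pH = 3.34

pKa = −log(3.4 × 10^-4) = 3.469
Henderson–Hasselbalch: pH = pKa + log([OCN-]/[HOCN]) = 3.469 + log(0.23/0.31)
pH = 3.469 + (-0.130) = 3.34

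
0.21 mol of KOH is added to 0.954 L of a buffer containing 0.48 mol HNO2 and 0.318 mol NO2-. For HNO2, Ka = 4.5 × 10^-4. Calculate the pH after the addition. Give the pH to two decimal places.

pH = 3.64

OH- converts HNO2 to NO2-: HNO2 → 0.27 mol, NO2- → 0.528 mol.
pKa = −log(4.5 × 10^-4) = 3.347
pH = pKa + log([A⁻]/[HA]) = 3.347 + log(0.528/0.27) = 3.347 +0.291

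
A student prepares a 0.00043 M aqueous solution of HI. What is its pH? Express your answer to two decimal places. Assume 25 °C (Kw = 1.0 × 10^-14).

HI is a strong acid and dissociates completely, so [H+] = 0.00043 M.
pH = -log(0.00043) = 3.37

pH = 3.37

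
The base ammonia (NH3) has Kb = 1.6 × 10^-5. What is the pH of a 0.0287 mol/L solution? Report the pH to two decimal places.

NH3 + H2O ⇌ NH4+ + OH-
Kb = [OH-]²/(0.0287 − [OH-]) = 1.6 × 10^-5
Assume [OH-] ≪ 0.0287: [OH-] ≈ √(1.6 × 10^-5 × 0.0287) = 6.78 × 10^-4 M
pOH = 3.17, so pH = 14.00 − pOH = 10.83

pH = 10.83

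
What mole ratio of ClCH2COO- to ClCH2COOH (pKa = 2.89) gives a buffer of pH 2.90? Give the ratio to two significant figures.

pH = pKa + log(r) ⇒ log(r) = 2.90 − 2.89 = +0.01
r = [ClCH2COO-]/[ClCH2COOH] = 10^(+0.01) = 1.02

ratio = 1.0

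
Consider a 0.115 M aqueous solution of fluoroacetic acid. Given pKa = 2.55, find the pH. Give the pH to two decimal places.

pH = 1.78

FCH2COOH ⇌ FCH2COO- + H+
Ka = 10^(−2.55) = 2.82 × 10^-3
Let x = [H+] at equilibrium. Ka = x²/(0.115 − x).
The 5% rule fails; solving x² + Ka·x − Ka·C₀ = 0 exactly:
x = (−Ka + √(Ka² + 4·Ka·C₀))/2 = 1.67 × 10^-2 M
pH = −log[H+] = −log(1.67 × 10^-2) = 1.78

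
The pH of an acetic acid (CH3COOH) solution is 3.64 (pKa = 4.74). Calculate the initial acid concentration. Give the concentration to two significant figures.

[H+] = 10^(-3.64) = 2.29 × 10^-4 M = x
Ka = 10^(−4.74) = 1.82 × 10^-5
Ka = x²/(C₀ − x) ⇒ C₀ = x + x²/Ka
C₀ = 2.29 × 10^-4 + (2.29 × 10^-4)²/(1.82 × 10^-5) = 3.11 × 10^-3 M

C₀ = 3.1 × 10^-3 M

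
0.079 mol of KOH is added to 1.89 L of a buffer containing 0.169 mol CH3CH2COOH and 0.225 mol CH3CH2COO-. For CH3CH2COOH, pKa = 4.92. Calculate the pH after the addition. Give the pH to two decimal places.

OH- converts CH3CH2COOH to CH3CH2COO-: CH3CH2COOH → 0.09 mol, CH3CH2COO- → 0.304 mol.
pH = pKa + log([A⁻]/[HA]) = 4.92 + log(0.304/0.09) = 4.92 +0.529

pH = 5.45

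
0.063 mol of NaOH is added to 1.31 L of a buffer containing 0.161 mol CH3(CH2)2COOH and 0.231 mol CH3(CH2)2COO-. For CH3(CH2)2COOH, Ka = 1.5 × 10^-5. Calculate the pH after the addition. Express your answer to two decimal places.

pH = 5.30

After neutralization: n(CH3(CH2)2COOH) = 0.098 mol, n(CH3(CH2)2COO-) = 0.294 mol.
pKa = −log(1.5 × 10^-5) = 4.824
Henderson–Hasselbalch with mole ratio 0.294/0.098: pH = 4.824 + (+0.477)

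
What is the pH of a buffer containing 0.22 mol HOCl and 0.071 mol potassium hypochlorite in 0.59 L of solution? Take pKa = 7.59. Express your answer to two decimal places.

Henderson–Hasselbalch: pH = pKa + log([OCl-]/[HOCl]) = 7.59 + log(0.071/0.22)
pH = 7.59 + (-0.491) = 7.10

pH = 7.10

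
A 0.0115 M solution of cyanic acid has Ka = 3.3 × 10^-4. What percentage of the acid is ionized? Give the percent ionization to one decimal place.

HOCN ⇌ OCN- + H+; let x = [H+] at equilibrium.
Solve x² + 0.00033x − 3.8e-06 = 0 → x = 1.79 × 10^-3 M
% ionization = x/C₀ × 100% = 1.79 × 10^-3/0.0115 × 100% = 15.6%

15.6%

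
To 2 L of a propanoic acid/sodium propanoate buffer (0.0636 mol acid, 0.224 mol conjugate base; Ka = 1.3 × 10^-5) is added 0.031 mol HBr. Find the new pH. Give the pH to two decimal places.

pH = 5.20

After neutralization: n(CH3CH2COOH) = 0.0946 mol, n(CH3CH2COO-) = 0.193 mol.
pKa = −log(1.3 × 10^-5) = 4.886
Henderson–Hasselbalch with mole ratio 0.193/0.0946: pH = 4.886 + (+0.310)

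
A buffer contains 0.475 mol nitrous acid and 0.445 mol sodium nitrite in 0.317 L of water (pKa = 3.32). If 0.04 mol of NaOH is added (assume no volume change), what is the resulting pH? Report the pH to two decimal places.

pH = 3.37

OH- converts HNO2 to NO2-: HNO2 → 0.435 mol, NO2- → 0.485 mol.
pH = pKa + log([A⁻]/[HA]) = 3.32 + log(0.485/0.435) = 3.32 +0.047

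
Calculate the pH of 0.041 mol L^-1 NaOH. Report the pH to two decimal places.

NaOH is a strong base; [OH-] = 0.041 M.
pOH = -log(0.041) = 1.39
pH = 14.00 - 1.39 = 12.61

pH = 12.61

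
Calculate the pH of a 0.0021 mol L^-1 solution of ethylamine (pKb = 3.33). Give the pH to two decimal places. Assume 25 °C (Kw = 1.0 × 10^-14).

C2H5NH2 + H2O ⇌ C2H5NH3+ + OH-
Kb = 10^(−3.33) = 4.68 × 10^-4
From the ICE table, Kb = x²/(0.0021 − x) = 4.68 × 10^-4.
Here C₀/Kb ≈ 4.49, so the small-x approximation fails. Use the quadratic:
x = [−0.000468 + √(0.000468² + 3.93e-06)]/2 = 7.85 × 10^-4 M
pOH = −log(7.85 × 10^-4) = 3.11; pH = 14.00 − 3.11 = 10.89

pH = 10.89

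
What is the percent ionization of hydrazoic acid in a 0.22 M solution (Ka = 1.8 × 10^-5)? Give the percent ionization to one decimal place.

HN3 ⇌ N3- + H+; let x = [H+] at equilibrium.
x ≈ √(Ka·C₀) = √(1.8 × 10^-5 × 0.22) = 1.99 × 10^-3 M
% ionization = x/C₀ × 100% = 1.99 × 10^-3/0.22 × 100% = 0.9%

0.9%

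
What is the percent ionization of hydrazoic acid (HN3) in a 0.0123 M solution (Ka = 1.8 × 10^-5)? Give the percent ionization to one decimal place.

HN3 ⇌ N3- + H+; let x = [H+] at equilibrium.
x ≈ √(Ka·C₀) = √(1.8 × 10^-5 × 0.0123) = 4.71 × 10^-4 M
% ionization = x/C₀ × 100% = 4.71 × 10^-4/0.0123 × 100% = 3.8%

3.8%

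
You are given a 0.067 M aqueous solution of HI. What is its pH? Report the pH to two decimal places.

HI is a strong acid and dissociates completely, so [H+] = 0.067 M.
pH = -log(0.067) = 1.17

pH = 1.17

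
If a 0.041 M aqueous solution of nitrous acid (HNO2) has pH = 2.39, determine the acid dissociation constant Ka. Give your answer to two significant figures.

Ka = 4.5 × 10^-4

[H+] = 10^(-2.39) = 4.07 × 10^-3 M
At equilibrium [HA] = 0.041 − 4.07 × 10^-3 = 3.69 × 10^-2 M
Ka = [H+][A-]/[HA] = (4.07 × 10^-3)² / 3.69 × 10^-2 = 4.5 × 10^-4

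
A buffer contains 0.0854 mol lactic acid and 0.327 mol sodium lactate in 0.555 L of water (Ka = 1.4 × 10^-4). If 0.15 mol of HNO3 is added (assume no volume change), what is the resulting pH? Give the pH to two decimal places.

Added H+ converts CH3CH(OH)COO- to CH3CH(OH)COOH: CH3CH(OH)COOH → 0.235 mol, CH3CH(OH)COO- → 0.177 mol.
pKa = −log(1.4 × 10^-4) = 3.854
pH = pKa + log(n_CH3CH(OH)COO-/n_CH3CH(OH)COOH) = 3.854 + log(0.177/0.235) = 3.854 + (-0.123)

pH = 3.73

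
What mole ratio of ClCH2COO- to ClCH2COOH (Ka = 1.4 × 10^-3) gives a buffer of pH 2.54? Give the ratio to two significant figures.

pKa = -log(1.4 × 10^-3) = 2.854
pH = pKa + log(r) ⇒ log(r) = 2.54 − 2.854 = -0.314
r = [ClCH2COO-]/[ClCH2COOH] = 10^(-0.314) = 0.485

ratio = 0.49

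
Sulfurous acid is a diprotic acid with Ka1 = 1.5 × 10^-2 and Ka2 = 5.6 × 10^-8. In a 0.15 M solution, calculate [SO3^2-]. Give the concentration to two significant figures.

5.6 × 10^-8 M

First ionization gives [H+] ≈ [HSO3-] = 4.05 × 10^-2 M.
Second step: Ka2 = [H+][SO3^2-]/[HSO3-] ≈ [SO3^2-] (since [H+] ≈ [HSO3-]).
So [SO3^2-] ≈ Ka2.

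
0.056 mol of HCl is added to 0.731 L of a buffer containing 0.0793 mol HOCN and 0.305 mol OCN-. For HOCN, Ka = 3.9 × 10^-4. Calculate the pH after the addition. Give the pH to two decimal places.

After neutralization: n(HOCN) = 0.135 mol, n(OCN-) = 0.249 mol.
pKa = −log(3.9 × 10^-4) = 3.409
Henderson–Hasselbalch with mole ratio 0.249/0.135: pH = 3.409 + (+0.266)

pH = 3.67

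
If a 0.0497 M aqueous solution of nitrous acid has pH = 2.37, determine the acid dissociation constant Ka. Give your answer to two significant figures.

[H+] = 10^(-2.37) = 4.27 × 10^-3 M
At equilibrium [HA] = 0.0497 − 4.27 × 10^-3 = 4.54 × 10^-2 M
Ka = [H+][A-]/[HA] = (4.27 × 10^-3)² / 4.54 × 10^-2 = 4.0 × 10^-4

Ka = 4.0 × 10^-4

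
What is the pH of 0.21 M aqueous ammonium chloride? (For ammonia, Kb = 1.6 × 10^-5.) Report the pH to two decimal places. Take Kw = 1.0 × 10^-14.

NH4+ is the conjugate acid of the weak base NH3.
Ka = Kw/Kb = 1.0×10^-14 / 1.6 × 10^-5 = 6.25 × 10^-10
Ka = [H+]²/(0.21 − [H+]) = 6.25 × 10^-10
Since Ka ≪ C₀, [H+] ≈ √(Ka·C₀) = 1.15 × 10^-5 M.
([H+]/C₀ = 0.0055% < 5%, so the approximation holds.)
pH = −log(1.15 × 10^-5) = 4.94

pH = 4.94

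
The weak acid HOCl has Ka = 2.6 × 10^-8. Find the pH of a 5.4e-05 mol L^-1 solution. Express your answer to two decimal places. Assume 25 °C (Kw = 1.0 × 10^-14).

pH = 5.93

HOCl ⇌ OCl- + H+
Ka = [H+]²/(5.4e-05 − [H+]) = 2.6 × 10^-8
Neglecting [H+] in the denominator: [H+] = √(2.6 × 10^-8 × 5.4e-05) = 1.18 × 10^-6 M
([H+]/C₀ = 2.2% < 5%, so the approximation holds.)
pH = −log[H+] = −log(1.18 × 10^-6) = 5.93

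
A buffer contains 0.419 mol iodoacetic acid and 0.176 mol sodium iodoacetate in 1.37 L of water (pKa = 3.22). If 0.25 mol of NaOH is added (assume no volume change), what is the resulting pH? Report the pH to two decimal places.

OH- converts ICH2COOH to ICH2COO-: ICH2COOH → 0.169 mol, ICH2COO- → 0.426 mol.
Henderson–Hasselbalch with mole ratio 0.426/0.169: pH = 3.22 + (+0.402)

pH = 3.62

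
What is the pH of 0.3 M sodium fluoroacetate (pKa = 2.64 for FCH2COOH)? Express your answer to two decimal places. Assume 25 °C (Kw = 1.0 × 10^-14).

FCH2COO- is the conjugate base of the weak acid FCH2COOH.
Ka = 10^(−2.64) = 2.29 × 10^-3
Kb = Kw/Ka = 1.0×10^-14 / 2.29 × 10^-3 = 4.37 × 10^-12
From the ICE table, Kb = x²/(0.3 − x) = 4.37 × 10^-12.
Since Kb ≪ C₀, x ≈ √(Kb·C₀) = 1.14 × 10^-6 M.
pOH = 5.94, so pH = 14.00 − pOH = 8.06

pH = 8.06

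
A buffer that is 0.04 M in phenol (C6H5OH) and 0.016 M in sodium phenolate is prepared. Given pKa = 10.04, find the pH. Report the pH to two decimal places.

pH = pKa + log([A⁻]/[HA]) = 10.04 + log(0.016/0.04)
pH = 10.04 + (-0.398) = 9.64

pH = 9.64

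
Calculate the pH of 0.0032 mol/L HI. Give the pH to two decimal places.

pH = 2.49

HI is a strong acid and dissociates completely, so [H+] = 0.0032 M.
pH = -log(0.0032) = 2.49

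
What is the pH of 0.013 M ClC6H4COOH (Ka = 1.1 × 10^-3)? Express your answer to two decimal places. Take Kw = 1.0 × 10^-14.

pH = 2.49

ClC6H4COOH ⇌ ClC6H4COO- + H+
From the ICE table, Ka = [H+]²/(0.013 − [H+]) = 1.1 × 10^-3.
The 5% rule fails; solving [H+]² + Ka·[H+] − Ka·C₀ = 0 exactly:
[H+] = [−0.0011 + √(0.0011² + 5.72e-05)]/2 = 3.27 × 10^-3 M
pH = −log[H+] = −log(3.27 × 10^-3) = 2.49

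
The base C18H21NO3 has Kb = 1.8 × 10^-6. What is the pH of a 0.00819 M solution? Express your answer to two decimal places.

pH = 10.08

C18H21NO3 + H2O ⇌ C18H22NO3+ + OH-
From the ICE table, Kb = x²/(0.00819 − x) = 1.8 × 10^-6.
Neglecting x in the denominator: x = √(1.8 × 10^-6 × 0.00819) = 1.21 × 10^-4 M
Check: 1.5% ionized — well under 5%, approximation valid.
pOH = 3.92, so pH = 14.00 − pOH = 10.08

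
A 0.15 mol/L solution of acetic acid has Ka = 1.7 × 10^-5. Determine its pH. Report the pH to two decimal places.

pH = 2.80

CH3COOH ⇌ CH3COO- + H+
Let x = [H+] at equilibrium. Ka = x²/(0.15 − x).
Since Ka ≪ C₀, x ≈ √(Ka·C₀) = 1.60 × 10^-3 M.
(x/C₀ = 1.1% < 5%, so the approximation holds.)
pH = −log[H+] = −log(1.60 × 10^-3) = 2.80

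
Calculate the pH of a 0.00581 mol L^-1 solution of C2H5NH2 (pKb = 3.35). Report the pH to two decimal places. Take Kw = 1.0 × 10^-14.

C2H5NH2 + H2O ⇌ C2H5NH3+ + OH-
Kb = 10^(−3.35) = 4.47 × 10^-4
From the ICE table, Kb = [OH-]²/(0.00581 − [OH-]) = 4.47 × 10^-4.
The 5% rule fails; solving [OH-]² + Kb·[OH-] − Kb·C₀ = 0 exactly:
[OH-] = [−0.000447 + √(0.000447² + 1.04e-05)]/2 = 1.40 × 10^-3 M
pOH = 2.85, so pH = 14.00 − pOH = 11.15

pH = 11.15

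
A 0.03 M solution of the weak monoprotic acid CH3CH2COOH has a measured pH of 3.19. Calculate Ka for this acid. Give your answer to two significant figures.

Ka = 1.4 × 10^-5

[H+] = 10^(-3.19) = 6.46 × 10^-4 M
At equilibrium [HA] = 0.03 − 6.46 × 10^-4 = 2.94 × 10^-2 M
Ka = [H+][A-]/[HA] = (6.46 × 10^-4)² / 2.94 × 10^-2 = 1.4 × 10^-5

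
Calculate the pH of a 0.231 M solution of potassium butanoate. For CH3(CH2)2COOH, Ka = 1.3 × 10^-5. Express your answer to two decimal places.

pH = 9.12

CH3(CH2)2COO- is the conjugate base of the weak acid CH3(CH2)2COOH.
Kb = Kw/Ka = 1.0×10^-14 / 1.3 × 10^-5 = 7.69 × 10^-10
From the ICE table, Kb = x²/(0.231 − x) = 7.69 × 10^-10.
Neglecting x in the denominator: x = √(7.69 × 10^-10 × 0.231) = 1.33 × 10^-5 M
pOH = −log(1.33 × 10^-5) = 4.88; pH = 14.00 − 4.88 = 9.12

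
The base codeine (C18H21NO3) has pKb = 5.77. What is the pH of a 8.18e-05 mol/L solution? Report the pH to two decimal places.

pH = 9.04

C18H21NO3 + H2O ⇌ C18H22NO3+ + OH-
Kb = 10^(−5.77) = 1.70 × 10^-6
Let x = [OH-] at equilibrium. Kb = x²/(8.18e-05 − x).
Here C₀/Kb ≈ 48.1, so the small-x approximation fails. Use the quadratic:
x = [−1.7e-06 + √(1.7e-06² + 5.56e-10)]/2 = 1.10 × 10^-5 M
pOH = −log(1.10 × 10^-5) = 4.96; pH = 14.00 − 4.96 = 9.04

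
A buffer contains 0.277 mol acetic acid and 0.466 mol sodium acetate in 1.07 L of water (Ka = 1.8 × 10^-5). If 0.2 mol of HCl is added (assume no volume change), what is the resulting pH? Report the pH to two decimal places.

pH = 4.49

Added H+ converts CH3COO- to CH3COOH: CH3COOH → 0.477 mol, CH3COO- → 0.266 mol.
pKa = −log(1.8 × 10^-5) = 4.745
pH = pKa + log([A⁻]/[HA]) = 4.745 + log(0.266/0.477) = 4.745 -0.254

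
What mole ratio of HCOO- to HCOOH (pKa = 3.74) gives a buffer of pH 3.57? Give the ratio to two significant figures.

ratio = 0.68

pH = pKa + log(r) ⇒ log(r) = 3.57 − 3.74 = -0.17
r = [HCOO-]/[HCOOH] = 10^(-0.17) = 0.676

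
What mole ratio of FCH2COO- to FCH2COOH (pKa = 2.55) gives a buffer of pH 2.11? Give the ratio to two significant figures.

ratio = 0.36

pH = pKa + log(r) ⇒ log(r) = 2.11 − 2.55 = -0.44
r = [FCH2COO-]/[FCH2COOH] = 10^(-0.44) = 0.363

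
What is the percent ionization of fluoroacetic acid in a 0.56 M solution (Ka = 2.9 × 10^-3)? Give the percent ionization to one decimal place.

6.9%

FCH2COOH ⇌ FCH2COO- + H+; let x = [H+] at equilibrium.
Ka = x²/(C₀ − x); solving the quadratic gives x = 3.89 × 10^-2 M.
Fraction ionized = 3.89 × 10^-2 / 0.56 = 0.0695 → 6.9%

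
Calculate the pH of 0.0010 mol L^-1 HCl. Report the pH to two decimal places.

HCl is a strong acid and dissociates completely, so [H+] = 0.0010 M.
pH = -log(0.001) = 3.00

pH = 3.00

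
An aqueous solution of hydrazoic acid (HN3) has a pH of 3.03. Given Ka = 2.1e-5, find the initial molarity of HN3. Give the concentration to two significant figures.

[H+] = 10^(-3.03) = 9.33 × 10^-4 M = x
Ka = x²/(C₀ − x) ⇒ C₀ = x + x²/Ka
C₀ = 9.33 × 10^-4 + (9.33 × 10^-4)²/(2.1 × 10^-5) = 4.24 × 10^-2 M

C₀ = 4.2 × 10^-2 M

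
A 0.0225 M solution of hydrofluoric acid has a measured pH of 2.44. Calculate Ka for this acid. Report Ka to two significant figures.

Ka = 7.0 × 10^-4

[H+] = 10^(-2.44) = 3.63 × 10^-3 M
At equilibrium [HA] = 0.0225 − 3.63 × 10^-3 = 1.89 × 10^-2 M
Ka = [H+][A-]/[HA] = (3.63 × 10^-3)² / 1.89 × 10^-2 = 7.0 × 10^-4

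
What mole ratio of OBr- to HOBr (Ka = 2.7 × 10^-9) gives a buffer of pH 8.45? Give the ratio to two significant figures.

pKa = -log(2.7 × 10^-9) = 8.569
pH = pKa + log(r) ⇒ log(r) = 8.45 − 8.569 = -0.119
r = [OBr-]/[HOBr] = 10^(-0.119) = 0.76

ratio = 0.76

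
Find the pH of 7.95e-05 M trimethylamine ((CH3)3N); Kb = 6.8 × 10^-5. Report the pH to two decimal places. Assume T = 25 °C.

(CH3)3N + H2O ⇌ (CH3)3NH+ + OH-
Let x = [OH-] at equilibrium. Kb = x²/(7.95e-05 − x).
x is not negligible relative to C₀; solve x² + 6.8e-05·x − 5.41e-09 = 0.
x = [−6.8e-05 + √(6.8e-05² + 2.16e-08)]/2 = 4.70 × 10^-5 M
pOH = −log(4.70 × 10^-5) = 4.33; pH = 14.00 − 4.33 = 9.67

pH = 9.67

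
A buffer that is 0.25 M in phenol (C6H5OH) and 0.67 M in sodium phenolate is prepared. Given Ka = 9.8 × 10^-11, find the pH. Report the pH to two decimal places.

pKa = −log(9.8 × 10^-11) = 10.009
pH = pKa + log([A⁻]/[HA]) = 10.009 + log(0.67/0.25)
pH = 10.009 + (+0.428) = 10.44

pH = 10.44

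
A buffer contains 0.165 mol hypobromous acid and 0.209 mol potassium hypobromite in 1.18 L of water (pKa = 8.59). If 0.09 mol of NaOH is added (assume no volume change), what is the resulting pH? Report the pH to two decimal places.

pH = 9.19

OH- converts HOBr to OBr-: HOBr → 0.075 mol, OBr- → 0.299 mol.
pH = pKa + log(n_OBr-/n_HOBr) = 8.59 + log(0.299/0.075) = 8.59 + (+0.601)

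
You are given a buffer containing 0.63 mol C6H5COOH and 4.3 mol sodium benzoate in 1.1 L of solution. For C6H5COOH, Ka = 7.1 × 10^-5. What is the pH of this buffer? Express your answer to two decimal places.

pH = 4.98

pKa = −log(7.1 × 10^-5) = 4.149
pH = pKa + log([A⁻]/[HA]) = 4.149 + log(4.3/0.63)
pH = 4.149 + (+0.834) = 4.98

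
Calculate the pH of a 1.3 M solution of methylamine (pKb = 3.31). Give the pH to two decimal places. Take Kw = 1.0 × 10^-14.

pH = 12.40

CH3NH2 + H2O ⇌ CH3NH3+ + OH-
Kb = 10^(−3.31) = 4.90 × 10^-4
Kb = [OH-]²/(1.3 − [OH-]) = 4.90 × 10^-4
Neglecting [OH-] in the denominator: [OH-] = √(4.90 × 10^-4 × 1.3) = 2.52 × 10^-2 M
pOH = 1.60, so pH = 14.00 − pOH = 12.40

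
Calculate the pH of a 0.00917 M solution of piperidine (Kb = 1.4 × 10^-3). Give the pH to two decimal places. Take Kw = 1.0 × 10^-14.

pH = 11.47

C5H10NH + H2O ⇌ C5H10NH2+ + OH-
From the ICE table, Kb = [OH-]²/(0.00917 − [OH-]) = 1.4 × 10^-3.
The 5% rule fails; solving [OH-]² + Kb·[OH-] − Kb·C₀ = 0 exactly:
[OH-] = (−Kb + √(Kb² + 4·Kb·C₀))/2 = 2.95 × 10^-3 M
pOH = 2.53, so pH = 14.00 − pOH = 11.47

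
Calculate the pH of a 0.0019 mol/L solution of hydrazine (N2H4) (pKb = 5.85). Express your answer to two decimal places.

pH = 9.71

N2H4 + H2O ⇌ N2H5+ + OH-
Kb = 10^(−5.85) = 1.41 × 10^-6
From the ICE table, Kb = [OH-]²/(0.0019 − [OH-]) = 1.41 × 10^-6.
Since Kb ≪ C₀, [OH-] ≈ √(Kb·C₀) = 5.18 × 10^-5 M.
([OH-]/C₀ = 2.7% < 5%, so the approximation holds.)
pOH = 4.29, so pH = 14.00 − pOH = 9.71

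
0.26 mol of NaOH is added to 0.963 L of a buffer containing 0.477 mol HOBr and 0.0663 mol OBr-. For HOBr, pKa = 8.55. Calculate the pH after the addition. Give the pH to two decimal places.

pH = 8.73

After neutralization: n(HOBr) = 0.217 mol, n(OBr-) = 0.326 mol.
pH = pKa + log(n_OBr-/n_HOBr) = 8.55 + log(0.326/0.217) = 8.55 + (+0.177)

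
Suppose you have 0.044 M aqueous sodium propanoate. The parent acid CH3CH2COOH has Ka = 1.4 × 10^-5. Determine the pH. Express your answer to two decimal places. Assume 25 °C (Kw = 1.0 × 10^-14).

CH3CH2COO- is the conjugate base of the weak acid CH3CH2COOH.
Kb = Kw/Ka = 1.0×10^-14 / 1.4 × 10^-5 = 7.14 × 10^-10
Kb = x²/(0.044 − x) = 7.14 × 10^-10
Since Kb ≪ C₀, x ≈ √(Kb·C₀) = 5.60 × 10^-6 M.
(x/C₀ = 0.013% < 5%, so the approximation holds.)
pOH = −log(5.60 × 10^-6) = 5.25; pH = 14.00 − 5.25 = 8.75

pH = 8.75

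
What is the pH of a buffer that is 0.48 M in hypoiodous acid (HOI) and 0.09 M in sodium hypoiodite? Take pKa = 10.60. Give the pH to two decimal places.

Henderson–Hasselbalch: pH = pKa + log([OI-]/[HOI]) = 10.60 + log(0.09/0.48)
pH = 10.60 + (-0.727) = 9.87

pH = 9.87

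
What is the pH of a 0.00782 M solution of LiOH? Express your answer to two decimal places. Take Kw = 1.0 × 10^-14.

pH = 11.89

LiOH is a strong base; [OH-] = 0.00782 M.
pOH = -log(0.00782) = 2.11
pH = 14.00 - 2.11 = 11.89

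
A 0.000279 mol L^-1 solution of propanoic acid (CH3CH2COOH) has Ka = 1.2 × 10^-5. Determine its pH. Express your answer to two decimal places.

pH = 4.28

CH3CH2COOH ⇌ CH3CH2COO- + H+
From the ICE table, Ka = [H+]²/(0.000279 − [H+]) = 1.2 × 10^-5.
[H+] is not negligible relative to C₀; solve [H+]² + 1.2e-05·[H+] − 3.35e-09 = 0.
[H+] = (−Ka + √(Ka² + 4·Ka·C₀))/2 = 5.22 × 10^-5 M
pH = −log[H+] = −log(5.22 × 10^-5) = 4.28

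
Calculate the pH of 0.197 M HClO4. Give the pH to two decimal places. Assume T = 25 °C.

HClO4 is a strong acid and dissociates completely, so [H+] = 0.197 M.
pH = -log(0.197) = 0.71

pH = 0.71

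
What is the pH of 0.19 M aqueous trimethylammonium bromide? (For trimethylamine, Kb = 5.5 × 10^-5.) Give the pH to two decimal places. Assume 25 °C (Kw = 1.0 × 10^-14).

pH = 5.23

(CH3)3NH+ is the conjugate acid of the weak base (CH3)3N.
Ka = Kw/Kb = 1.0×10^-14 / 5.5 × 10^-5 = 1.82 × 10^-10
From the ICE table, Ka = x²/(0.19 − x) = 1.82 × 10^-10.
Assume x ≪ 0.19: x ≈ √(1.82 × 10^-10 × 0.19) = 5.88 × 10^-6 M
(x/C₀ = 0.0031% < 5%, so the approximation holds.)
pH = −log(5.88 × 10^-6) = 5.23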